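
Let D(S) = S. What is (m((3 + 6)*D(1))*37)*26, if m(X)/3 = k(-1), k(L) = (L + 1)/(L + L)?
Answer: 0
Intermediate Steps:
k(L) = (1 + L)/(2*L) (k(L) = (1 + L)/((2*L)) = (1 + L)*(1/(2*L)) = (1 + L)/(2*L))
m(X) = 0 (m(X) = 3*((½)*(1 - 1)/(-1)) = 3*((½)*(-1)*0) = 3*0 = 0)
(m((3 + 6)*D(1))*37)*26 = (0*37)*26 = 0*26 = 0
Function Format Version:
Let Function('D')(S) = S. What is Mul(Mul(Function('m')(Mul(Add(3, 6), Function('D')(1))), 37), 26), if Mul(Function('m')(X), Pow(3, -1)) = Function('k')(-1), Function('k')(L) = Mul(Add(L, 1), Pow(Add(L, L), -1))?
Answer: 0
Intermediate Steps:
Function('k')(L) = Mul(Rational(1, 2), Pow(L, -1), Add(1, L)) (Function('k')(L) = Mul(Add(1, L), Pow(Mul(2, L), -1)) = Mul(Add(1, L), Mul(Rational(1, 2), Pow(L, -1))) = Mul(Rational(1, 2), Pow(L, -1), Add(1, L)))
Function('m')(X) = 0 (Function('m')(X) = Mul(3, Mul(Rational(1, 2), Pow(-1, -1), Add(1, -1))) = Mul(3, Mul(Rational(1, 2), -1, 0)) = Mul(3, 0) = 0)
Mul(Mul(Function('m')(Mul(Add(3, 6), Function('D')(1))), 37), 26) = Mul(Mul(0, 37), 26) = Mul(0, 26) = 0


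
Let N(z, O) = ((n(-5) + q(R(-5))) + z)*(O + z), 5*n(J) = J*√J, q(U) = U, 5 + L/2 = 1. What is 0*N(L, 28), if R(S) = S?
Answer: 0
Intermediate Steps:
L = -8 (L = -10 + 2*1 = -10 + 2 = -8)
n(J) = J^(3/2)/5 (n(J) = (J*√J)/5 = J^(3/2)/5)
N(z, O) = (O + z)*(-5 + z - I*√5) (N(z, O) = (((-5)^(3/2)/5 - 5) + z)*(O + z) = (((-5*I*√5)/5 - 5) + z)*(O + z) = ((-I*√5 - 5) + z)*(O + z) = ((-5 - I*√5) + z)*(O + z) = (-5 + z - I*√5)*(O + z) = (O + z)*(-5 + z - I*√5))
0*N(L, 28) = 0*((-8)² - 5*28 - 5*(-8) + 28*(-8) - 1*I*28*√5 - 1*I*(-8)*√5) = 0*(64 - 140 + 40 - 224 - 28*I*√5 + 8*I*√5) = 0*(-260 - 20*I*√5) = 0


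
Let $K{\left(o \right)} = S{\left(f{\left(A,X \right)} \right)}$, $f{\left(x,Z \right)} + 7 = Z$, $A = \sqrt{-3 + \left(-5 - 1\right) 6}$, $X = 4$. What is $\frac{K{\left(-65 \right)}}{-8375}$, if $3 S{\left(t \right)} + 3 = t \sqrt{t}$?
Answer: $\frac{1}{8375} + \frac{i \sqrt{3}}{8375} \approx 0.0001194 + 0.00020681 i$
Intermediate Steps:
$A = i \sqrt{39}$ ($A = \sqrt{-3 + \left(-5 - 1\right) 6} = \sqrt{-3 - 36} = \sqrt{-39} = i \sqrt{39} \approx 6.245 i$)
$f{\left(x,Z \right)} = -7 + Z$
$S{\left(t \right)} = -1 + \frac{t^{\frac{3}{2}}}{3}$ ($S{\left(t \right)} = -1 + \frac{t \sqrt{t}}{3} = -1 + \frac{t^{\frac{3}{2}}}{3}$)
$K{\left(o \right)} = -1 - i \sqrt{3}$ ($K{\left(o \right)} = -1 + \frac{\left(-7 + 4\right)^{\frac{3}{2}}}{3} = -1 + \frac{\left(-3\right)^{\frac{3}{2}}}{3} = -1 + \frac{\left(-3\right) i \sqrt{3}}{3} = -1 - i \sqrt{3}$)
$\frac{K{\left(-65 \right)}}{-8375} = \frac{-1 - i \sqrt{3}}{-8375} = \left(-1 - i \sqrt{3}\right) \left(- \frac{1}{8375}\right) = \frac{1}{8375} + \frac{i \sqrt{3}}{8375}$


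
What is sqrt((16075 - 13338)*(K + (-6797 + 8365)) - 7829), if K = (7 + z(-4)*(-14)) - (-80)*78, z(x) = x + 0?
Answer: sqrt(21535098) ≈ 4640.6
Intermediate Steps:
z(x) = x
K = 6303 (K = (7 - 4*(-14)) - (-80)*78 = (7 + 56) - 1*(-6240) = 63 + 6240 = 6303)
sqrt((16075 - 13338)*(K + (-6797 + 8365)) - 7829) = sqrt((16075 - 13338)*(6303 + (-6797 + 8365)) - 7829) = sqrt(2737*(6303 + 1568) - 7829) = sqrt(2737*7871 - 7829) = sqrt(21542927 - 7829) = sqrt(21535098)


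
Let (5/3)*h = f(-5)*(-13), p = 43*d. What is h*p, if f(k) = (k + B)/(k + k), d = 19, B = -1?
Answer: -95589/25 ≈ -3823.6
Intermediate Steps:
p = 817 (p = 43*19 = 817)
f(k) = (-1 + k)/(2*k) (f(k) = (k - 1)/(k + k) = (-1 + k)/((2*k)) = (-1 + k)*(1/(2*k)) = (-1 + k)/(2*k))
h = -117/25 (h = 3*(((1/2)*(-1 - 5)/(-5))*(-13))/5 = 3*(((1/2)*(-1/5)*(-6))*(-13))/5 = 3*((3/5)*(-13))/5 = (3/5)*(-39/5) = -117/25 ≈ -4.6800)
h*p = -117/25*817 = -95589/25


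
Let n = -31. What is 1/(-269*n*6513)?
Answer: 1/54311907 ≈ 1.8412e-8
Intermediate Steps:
1/(-269*n*6513) = 1/(-269*(-31)*6513) = (1/6513)/8339 = (1/8339)*(1/6513) = 1/54311907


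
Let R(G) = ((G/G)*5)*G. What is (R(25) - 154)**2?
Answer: 841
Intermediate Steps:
R(G) = 5*G (R(G) = (1*5)*G = 5*G)
(R(25) - 154)**2 = (5*25 - 154)**2 = (125 - 154)**2 = (-29)**2 = 841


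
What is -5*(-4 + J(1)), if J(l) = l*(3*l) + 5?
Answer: -20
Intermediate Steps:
J(l) = 5 + 3*l**2 (J(l) = 3*l**2 + 5 = 5 + 3*l**2)
-5*(-4 + J(1)) = -5*(-4 + (5 + 3*1**2)) = -5*(-4 + (5 + 3*1)) = -5*(-4 + (5 + 3)) = -5*(-4 + 8) = -5*4 = -20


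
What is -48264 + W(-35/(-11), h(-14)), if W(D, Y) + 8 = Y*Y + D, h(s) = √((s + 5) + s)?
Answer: -531210/11 ≈ -48292.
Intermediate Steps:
h(s) = √(5 + 2*s) (h(s) = √((5 + s) + s) = √(5 + 2*s))
W(D, Y) = -8 + D + Y² (W(D, Y) = -8 + (Y*Y + D) = -8 + (Y² + D) = -8 + (D + Y²) = -8 + D + Y²)
-48264 + W(-35/(-11), h(-14)) = -48264 + (-8 - 35/(-11) + (√(5 + 2*(-14)))²) = -48264 + (-8 - 35*(-1/11) + (√(5 - 28))²) = -48264 + (-8 + 35/11 + (√(-23))²) = -48264 + (-8 + 35/11 + (I*√23)²) = -48264 + (-8 + 35/11 - 23) = -48264 - 306/11 = -531210/11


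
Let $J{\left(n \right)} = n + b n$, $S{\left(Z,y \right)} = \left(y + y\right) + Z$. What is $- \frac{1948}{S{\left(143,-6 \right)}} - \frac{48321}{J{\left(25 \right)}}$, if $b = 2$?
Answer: $- \frac{2158717}{3275} \approx -659.15$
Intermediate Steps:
$S{\left(Z,y \right)} = Z + 2 y$ ($S{\left(Z,y \right)} = 2 y + Z = Z + 2 y$)
$J{\left(n \right)} = 3 n$ ($J{\left(n \right)} = n + 2 n = 3 n$)
$- \frac{1948}{S{\left(143,-6 \right)}} - \frac{48321}{J{\left(25 \right)}} = - \frac{1948}{143 + 2 \left(-6\right)} - \frac{48321}{3 \cdot 25} = - \frac{1948}{143 - 12} - \frac{48321}{75} = - \frac{1948}{131} - \frac{16107}{25} = - \frac{2158717}{3275}$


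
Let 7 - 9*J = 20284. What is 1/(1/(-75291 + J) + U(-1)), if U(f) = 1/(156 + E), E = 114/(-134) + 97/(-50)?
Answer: 39799535544/259259149 ≈ 153.51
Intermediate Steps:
J = -2253 (J = 7/9 - 1/9*20284 = 7/9 - 20284/9 = -2253)
E = -9349/3350 (E = 114*(-1/134) + 97*(-1/50) = -57/67 - 97/50 = -9349/3350 ≈ -2.7907)
U(f) = 3350/513251 (U(f) = 1/(156 - 9349/3350) = 1/(513251/3350) = 3350/513251)
1/(1/(-75291 + J) + U(-1)) = 1/(1/(-75291 - 2253) + 3350/513251) = 1/(1/(-77544) + 3350/513251) = 1/(-1/77544 + 3350/513251) = 1/(259259149/39799535544) = 39799535544/259259149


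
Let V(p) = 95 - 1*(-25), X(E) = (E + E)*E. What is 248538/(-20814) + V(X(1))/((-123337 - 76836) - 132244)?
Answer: -13770125671/1153154573 ≈ -11.941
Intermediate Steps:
X(E) = 2*E**2 (X(E) = (2*E)*E = 2*E**2)
V(p) = 120 (V(p) = 95 + 25 = 120)
248538/(-20814) + V(X(1))/((-123337 - 76836) - 132244) = 248538/(-20814) + 120/((-123337 - 76836) - 132244) = 248538*(-1/20814) + 120/(-200173 - 132244) = -41423/3469 + 120/(-332417) = -41423/3469 + 120*(-1/332417) = -41423/3469 - 120/332417 = -13770125671/1153154573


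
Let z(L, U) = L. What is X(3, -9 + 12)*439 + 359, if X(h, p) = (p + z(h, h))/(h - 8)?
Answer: -839/5 ≈ -167.80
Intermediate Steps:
X(h, p) = (h + p)/(-8 + h) (X(h, p) = (p + h)/(h - 8) = (h + p)/(-8 + h))
X(3, -9 + 12)*439 + 359 = ((3 + (-9 + 12))/(-8 + 3))*439 + 359 = ((3 + 3)/(-5))*439 + 359 = -⅕*6*439 + 359 = -6/5*439 + 359 = -2634/5 + 359 = -839/5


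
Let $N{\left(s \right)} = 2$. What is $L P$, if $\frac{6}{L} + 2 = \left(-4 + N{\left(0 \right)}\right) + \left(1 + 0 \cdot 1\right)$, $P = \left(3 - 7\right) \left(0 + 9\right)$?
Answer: $72$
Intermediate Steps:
$P = -36$ ($P = \left(-4\right) 9 = -36$)
$L = -2$ ($L = \frac{6}{-2 + \left(\left(-4 + 2\right) + \left(1 + 0 \cdot 1\right)\right)} = \frac{6}{-2 + \left(-2 + \left(1 + 0\right)\right)} = \frac{6}{-2 + \left(-2 + 1\right)} = \frac{6}{-2 - 1} = \frac{6}{-3} = 6 \left(- \frac{1}{3}\right) = -2$)
$L P = \left(-2\right) \left(-36\right) = 72$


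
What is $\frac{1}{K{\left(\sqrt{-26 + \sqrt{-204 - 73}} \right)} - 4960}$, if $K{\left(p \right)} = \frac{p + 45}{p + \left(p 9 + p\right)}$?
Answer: $- \frac{1702490898099893407}{8444200239398086060958} + \frac{38309930272845 \sqrt{-26 + i \sqrt{277}}}{8444200239398086060958} + \frac{1215301725 i \sqrt{277}}{8444200239398086060958} + \frac{1473458818095 i \sqrt{277} \sqrt{-26 + i \sqrt{277}}}{8444200239398086060958} \approx -0.00020163 + 2.8727 \cdot 10^{-8} i$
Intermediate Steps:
$K{\left(p \right)} = \frac{45 + p}{11 p}$ ($K{\left(p \right)} = \frac{45 + p}{p + \left(9 p + p\right)} = \frac{45 + p}{p + 10 p} = \frac{45 + p}{11 p}$)
$\frac{1}{K{\left(\sqrt{-26 + \sqrt{-204 - 73}} \right)} - 4960} = \frac{1}{\frac{45 + \sqrt{-26 + \sqrt{-204 - 73}}}{11 \sqrt{-26 + \sqrt{-204 - 73}}} - 4960} = \frac{1}{\frac{45 + \sqrt{-26 + \sqrt{-277}}}{11 \sqrt{-26 + \sqrt{-277}}} - 4960} = \frac{1}{\frac{45 + \sqrt{-26 + i \sqrt{277}}}{11 \sqrt{-26 + i \sqrt{277}}} - 4960} = \frac{1}{-4960 + \frac{45 + \sqrt{-26 + i \sqrt{277}}}{11 \sqrt{-26 + i \sqrt{277}}}}$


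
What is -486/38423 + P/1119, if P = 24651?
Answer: 315540513/14331779 ≈ 22.017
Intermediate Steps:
-486/38423 + P/1119 = -486/38423 + 24651/1119 = -486*1/38423 + 24651*(1/1119) = -486/38423 + 8217/373 = 315540513/14331779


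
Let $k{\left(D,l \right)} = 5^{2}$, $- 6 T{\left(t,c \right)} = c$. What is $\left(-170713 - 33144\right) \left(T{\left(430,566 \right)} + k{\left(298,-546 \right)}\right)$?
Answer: $\frac{42402256}{3} \approx 1.4134 \cdot 10^{7}$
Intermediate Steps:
$T{\left(t,c \right)} = - \frac{c}{6}$
$k{\left(D,l \right)} = 25$
$\left(-170713 - 33144\right) \left(T{\left(430,566 \right)} + k{\left(298,-546 \right)}\right) = \left(-170713 - 33144\right) \left(\left(- \frac{1}{6}\right) 566 + 25\right) = - 203857 \left(- \frac{283}{3} + 25\right) = \left(-203857\right) \left(- \frac{208}{3}\right) = \frac{42402256}{3}$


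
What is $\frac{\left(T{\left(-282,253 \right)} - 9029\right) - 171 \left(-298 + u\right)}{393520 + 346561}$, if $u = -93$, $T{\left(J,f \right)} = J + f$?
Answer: $\frac{57803}{740081} \approx 0.078104$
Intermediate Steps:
$\frac{\left(T{\left(-282,253 \right)} - 9029\right) - 171 \left(-298 + u\right)}{393520 + 346561} = \frac{\left(\left(-282 + 253\right) - 9029\right) - 171 \left(-298 - 93\right)}{393520 + 346561} = \frac{\left(-29 - 9029\right) - -66861}{740081} = \left(-9058 + 66861\right) \frac{1}{740081} = 57803 \cdot \frac{1}{740081} = \frac{57803}{740081}$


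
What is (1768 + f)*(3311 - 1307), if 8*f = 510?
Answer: 3670827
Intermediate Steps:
f = 255/4 (f = (⅛)*510 = 255/4 ≈ 63.750)
(1768 + f)*(3311 - 1307) = (1768 + 255/4)*(3311 - 1307) = (7327/4)*2004 = 3670827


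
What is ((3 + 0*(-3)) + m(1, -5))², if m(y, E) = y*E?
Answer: 4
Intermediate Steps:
m(y, E) = E*y
((3 + 0*(-3)) + m(1, -5))² = ((3 + 0*(-3)) - 5*1)² = ((3 + 0) - 5)² = (3 - 5)² = (-2)² = 4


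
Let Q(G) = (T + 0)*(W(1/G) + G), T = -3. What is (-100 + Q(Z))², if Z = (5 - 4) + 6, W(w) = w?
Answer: 722500/49 ≈ 14745.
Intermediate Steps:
Z = 7 (Z = 1 + 6 = 7)
Q(G) = -3*G - 3/G (Q(G) = (-3 + 0)*(1/G + G) = -3*(G + 1/G) = -3*G - 3/G)
(-100 + Q(Z))² = (-100 + (-3*7 - 3/7))² = (-100 + (-21 - 3*⅐))² = (-100 + (-21 - 3/7))² = (-100 - 150/7)² = (-850/7)² = 722500/49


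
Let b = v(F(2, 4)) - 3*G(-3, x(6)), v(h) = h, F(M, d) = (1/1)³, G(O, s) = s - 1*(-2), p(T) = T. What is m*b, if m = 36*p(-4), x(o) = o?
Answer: 3312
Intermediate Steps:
G(O, s) = 2 + s (G(O, s) = s + 2 = 2 + s)
F(M, d) = 1 (F(M, d) = (1*1)³ = 1³ = 1)
m = -144 (m = 36*(-4) = -144)
b = -23 (b = 1 - 3*(2 + 6) = 1 - 3*8 = 1 - 24 = -23)
m*b = -144*(-23) = 3312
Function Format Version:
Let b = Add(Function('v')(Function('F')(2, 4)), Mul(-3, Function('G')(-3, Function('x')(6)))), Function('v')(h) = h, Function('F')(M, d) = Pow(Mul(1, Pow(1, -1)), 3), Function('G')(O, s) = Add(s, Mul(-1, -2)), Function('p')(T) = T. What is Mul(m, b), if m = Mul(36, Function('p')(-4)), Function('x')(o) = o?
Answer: 3312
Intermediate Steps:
Function('G')(O, s) = Add(2, s) (Function('G')(O, s) = Add(s, 2) = Add(2, s))
Function('F')(M, d) = 1 (Function('F')(M, d) = Pow(Mul(1, 1), 3) = Pow(1, 3) = 1)
m = -144 (m = Mul(36, -4) = -144)
b = -23 (b = Add(1, Mul(-3, Add(2, 6))) = Add(1, Mul(-3, 8)) = Add(1, -24) = -23)
Mul(m, b) = Mul(-144, -23) = 3312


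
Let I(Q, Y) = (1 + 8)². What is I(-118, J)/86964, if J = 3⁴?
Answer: 27/28988 ≈ 0.00093142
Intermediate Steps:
J = 81
I(Q, Y) = 81 (I(Q, Y) = 9² = 81)
I(-118, J)/86964 = 81/86964 = 81*(1/86964) = 27/28988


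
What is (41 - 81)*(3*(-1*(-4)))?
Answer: -480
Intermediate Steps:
(41 - 81)*(3*(-1*(-4))) = -120*4 = -40*12 = -480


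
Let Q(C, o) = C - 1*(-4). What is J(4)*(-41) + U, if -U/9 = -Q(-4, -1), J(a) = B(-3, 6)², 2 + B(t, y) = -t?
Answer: -41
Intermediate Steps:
B(t, y) = -2 - t
Q(C, o) = 4 + C (Q(C, o) = C + 4 = 4 + C)
J(a) = 1 (J(a) = (-2 - 1*(-3))² = (-2 + 3)² = 1² = 1)
U = 0 (U = -(-9)*(4 - 4) = -(-9)*0 = -9*0 = 0)
J(4)*(-41) + U = 1*(-41) + 0 = -41 + 0 = -41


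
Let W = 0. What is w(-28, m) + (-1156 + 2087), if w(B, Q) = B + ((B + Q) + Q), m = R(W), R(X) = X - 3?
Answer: 869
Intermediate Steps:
R(X) = -3 + X
m = -3 (m = -3 + 0 = -3)
w(B, Q) = 2*B + 2*Q (w(B, Q) = B + (B + 2*Q) = 2*B + 2*Q)
w(-28, m) + (-1156 + 2087) = (2*(-28) + 2*(-3)) + (-1156 + 2087) = (-56 - 6) + 931 = -62 + 931 = 869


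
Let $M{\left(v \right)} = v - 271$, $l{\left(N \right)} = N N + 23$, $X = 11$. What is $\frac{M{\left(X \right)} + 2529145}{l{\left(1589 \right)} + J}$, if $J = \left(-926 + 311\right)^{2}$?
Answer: $\frac{2528885}{2903169} \approx 0.87108$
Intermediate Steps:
$l{\left(N \right)} = 23 + N^{2}$ ($l{\left(N \right)} = N^{2} + 23 = 23 + N^{2}$)
$J = 378225$ ($J = \left(-615\right)^{2} = 378225$)
$M{\left(v \right)} = -271 + v$
$\frac{M{\left(X \right)} + 2529145}{l{\left(1589 \right)} + J} = \frac{\left(-271 + 11\right) + 2529145}{\left(23 + 1589^{2}\right) + 378225} = \frac{-260 + 2529145}{\left(23 + 2524921\right) + 378225} = \frac{2528885}{2524944 + 378225} = \frac{2528885}{2903169}$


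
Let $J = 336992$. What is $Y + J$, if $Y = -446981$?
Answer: $-109989$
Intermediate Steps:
$Y + J = -446981 + 336992 = -109989$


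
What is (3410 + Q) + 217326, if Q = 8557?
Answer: 229293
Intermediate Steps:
(3410 + Q) + 217326 = (3410 + 8557) + 217326 = 11967 + 217326 = 229293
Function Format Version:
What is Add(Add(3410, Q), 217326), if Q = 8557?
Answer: 229293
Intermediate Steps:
Add(Add(3410, Q), 217326) = Add(Add(3410, 8557), 217326) = Add(11967, 217326) = 229293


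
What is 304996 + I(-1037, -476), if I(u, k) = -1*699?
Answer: 304297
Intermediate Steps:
I(u, k) = -699
304996 + I(-1037, -476) = 304996 - 699 = 304297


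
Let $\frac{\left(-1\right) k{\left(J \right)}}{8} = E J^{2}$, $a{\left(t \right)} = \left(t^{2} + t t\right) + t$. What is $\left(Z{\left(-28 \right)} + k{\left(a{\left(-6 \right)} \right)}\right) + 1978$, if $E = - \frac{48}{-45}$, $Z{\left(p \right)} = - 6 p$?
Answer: $- \frac{175126}{5} \approx -35025.0$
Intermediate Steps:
$E = \frac{16}{15}$ ($E = \left(-48\right) \left(- \frac{1}{45}\right) = \frac{16}{15} \approx 1.0667$)
$a{\left(t \right)} = t + 2 t^{2}$ ($a{\left(t \right)} = \left(t^{2} + t^{2}\right) + t = 2 t^{2} + t = t + 2 t^{2}$)
$k{\left(J \right)} = - \frac{128 J^{2}}{15}$ ($k{\left(J \right)} = - 8 \frac{16 J^{2}}{15} = - \frac{128 J^{2}}{15}$)
$\left(Z{\left(-28 \right)} + k{\left(a{\left(-6 \right)} \right)}\right) + 1978 = \left(\left(-6\right) \left(-28\right) - \frac{128 \left(- 6 \left(1 + 2 \left(-6\right)\right)\right)^{2}}{15}\right) + 1978 = \left(168 - \frac{128 \left(- 6 \left(1 - 12\right)\right)^{2}}{15}\right) + 1978 = \left(168 - \frac{128 \left(\left(-6\right) \left(-11\right)\right)^{2}}{15}\right) + 1978 = \left(168 - \frac{128 \cdot 66^{2}}{15}\right) + 1978 = \left(168 - \frac{185856}{5}\right) + 1978 = - \frac{185016}{5} + 1978 = - \frac{175126}{5}$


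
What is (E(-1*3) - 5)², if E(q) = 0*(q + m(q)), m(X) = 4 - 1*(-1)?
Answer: 25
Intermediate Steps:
m(X) = 5 (m(X) = 4 + 1 = 5)
E(q) = 0 (E(q) = 0*(q + 5) = 0*(5 + q) = 0)
(E(-1*3) - 5)² = (0 - 5)² = (-5)² = 25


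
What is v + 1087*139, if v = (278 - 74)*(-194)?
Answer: 111517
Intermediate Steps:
v = -39576 (v = 204*(-194) = -39576)
v + 1087*139 = -39576 + 1087*139 = -39576 + 151093 = 111517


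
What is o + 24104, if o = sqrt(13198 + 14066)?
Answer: 24104 + 8*sqrt(426) ≈ 24269.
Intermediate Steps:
o = 8*sqrt(426) (o = sqrt(27264) = 8*sqrt(426) ≈ 165.12)
o + 24104 = 8*sqrt(426) + 24104 = 24104 + 8*sqrt(426)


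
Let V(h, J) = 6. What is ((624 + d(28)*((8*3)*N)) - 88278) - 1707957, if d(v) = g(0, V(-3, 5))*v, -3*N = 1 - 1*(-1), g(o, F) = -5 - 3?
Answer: -1792027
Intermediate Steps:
g(o, F) = -8
N = -⅔ (N = -(1 - 1*(-1))/3 = -(1 + 1)/3 = -⅓*2 = -⅔ ≈ -0.66667)
d(v) = -8*v
((624 + d(28)*((8*3)*N)) - 88278) - 1707957 = ((624 + (-8*28)*((8*3)*(-⅔))) - 88278) - 1707957 = ((624 - 5376*(-2)/3) - 88278) - 1707957 = ((624 - 224*(-16)) - 88278) - 1707957 = ((624 + 3584) - 88278) - 1707957 = (4208 - 88278) - 1707957 = -84070 - 1707957 = -1792027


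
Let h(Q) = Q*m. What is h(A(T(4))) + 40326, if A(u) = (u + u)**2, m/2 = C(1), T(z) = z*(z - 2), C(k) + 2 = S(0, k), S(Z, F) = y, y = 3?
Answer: 40838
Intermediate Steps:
S(Z, F) = 3
C(k) = 1 (C(k) = -2 + 3 = 1)
T(z) = z*(-2 + z)
m = 2 (m = 2*1 = 2)
A(u) = 4*u**2 (A(u) = (2*u)**2 = 4*u**2)
h(Q) = 2*Q (h(Q) = Q*2 = 2*Q)
h(A(T(4))) + 40326 = 2*(4*(4*(-2 + 4))**2) + 40326 = 2*(4*(4*2)**2) + 40326 = 2*(4*8**2) + 40326 = 2*(4*64) + 40326 = 2*256 + 40326 = 512 + 40326 = 40838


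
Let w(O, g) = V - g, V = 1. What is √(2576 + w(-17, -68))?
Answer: 23*√5 ≈ 51.430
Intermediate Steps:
w(O, g) = 1 - g
√(2576 + w(-17, -68)) = √(2576 + (1 - 1*(-68))) = √(2576 + (1 + 68)) = √(2576 + 69) = √2645 = 23*√5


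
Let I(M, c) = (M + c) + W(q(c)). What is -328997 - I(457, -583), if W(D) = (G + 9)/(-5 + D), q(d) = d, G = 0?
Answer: -64458713/196 ≈ -3.2887e+5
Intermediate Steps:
W(D) = 9/(-5 + D) (W(D) = (0 + 9)/(-5 + D) = 9/(-5 + D))
I(M, c) = M + c + 9/(-5 + c) (I(M, c) = (M + c) + 9/(-5 + c) = M + c + 9/(-5 + c))
-328997 - I(457, -583) = -328997 - (9 + (-5 - 583)*(457 - 583))/(-5 - 583) = -328997 - (9 - 588*(-126))/(-588) = -328997 - (-1)*(9 + 74088)/588 = -328997 - (-1)*74097/588 = -328997 - 1*(-24699/196) = -328997 + 24699/196 = -64458713/196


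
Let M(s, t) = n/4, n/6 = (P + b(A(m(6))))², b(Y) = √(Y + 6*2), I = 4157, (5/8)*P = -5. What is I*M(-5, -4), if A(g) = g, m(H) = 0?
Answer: 473898 - 199536*√3 ≈ 1.2829e+5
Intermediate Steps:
P = -8 (P = (8/5)*(-5) = -8)
b(Y) = √(12 + Y) (b(Y) = √(Y + 12) = √(12 + Y))
n = 6*(-8 + 2*√3)² (n = 6*(-8 + √(12 + 0))² = 6*(-8 + √12)² = 6*(-8 + 2*√3)² ≈ 123.45)
M(s, t) = 114 - 48*√3 (M(s, t) = (456 - 192*√3)/4 = (456 - 192*√3)*(¼) = 114 - 48*√3)
I*M(-5, -4) = 4157*(114 - 48*√3) = 473898 - 199536*√3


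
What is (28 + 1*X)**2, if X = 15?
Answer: 1849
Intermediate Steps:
(28 + 1*X)**2 = (28 + 1*15)**2 = (28 + 15)**2 = 43**2 = 1849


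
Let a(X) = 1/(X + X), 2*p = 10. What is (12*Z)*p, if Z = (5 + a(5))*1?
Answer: 306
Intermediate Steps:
p = 5 (p = (½)*10 = 5)
a(X) = 1/(2*X)
Z = 51/10 (Z = (5 + (½)/5)*1 = (5 + (½)*(⅕))*1 = (5 + ⅒)*1 = (51/10)*1 = 51/10 ≈ 5.1000)
(12*Z)*p = (12*(51/10))*5 = (306/5)*5 = 306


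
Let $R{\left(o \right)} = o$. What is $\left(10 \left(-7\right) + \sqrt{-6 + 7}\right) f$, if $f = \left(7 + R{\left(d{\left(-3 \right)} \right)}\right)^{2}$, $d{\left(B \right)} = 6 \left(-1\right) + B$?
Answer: $-276$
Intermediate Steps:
$d{\left(B \right)} = -6 + B$
$f = 4$ ($f = \left(7 - 9\right)^{2} = \left(-2\right)^{2} = 4$)
$\left(10 \left(-7\right) + \sqrt{-6 + 7}\right) f = \left(10 \left(-7\right) + \sqrt{-6 + 7}\right) 4 = \left(-70 + \sqrt{1}\right) 4 = \left(-70 + 1\right) 4 = \left(-69\right) 4 = -276$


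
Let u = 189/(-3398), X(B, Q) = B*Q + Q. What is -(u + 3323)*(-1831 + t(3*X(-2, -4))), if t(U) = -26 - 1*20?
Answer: 21193892105/3398 ≈ 6.2372e+6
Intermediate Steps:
X(B, Q) = Q + B*Q
u = -189/3398 (u = 189*(-1/3398) = -189/3398 ≈ -0.055621)
t(U) = -46 (t(U) = -26 - 20 = -46)
-(u + 3323)*(-1831 + t(3*X(-2, -4))) = -(-189/3398 + 3323)*(-1831 - 46) = -11291365*(-1877)/3398 = -1*(-21193892105/3398) = 21193892105/3398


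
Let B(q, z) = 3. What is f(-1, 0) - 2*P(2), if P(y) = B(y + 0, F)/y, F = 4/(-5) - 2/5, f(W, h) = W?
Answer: -4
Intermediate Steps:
F = -6/5 (F = 4*(-⅕) - 2*⅕ = -⅘ - ⅖ = -6/5 ≈ -1.2000)
P(y) = 3/y
f(-1, 0) - 2*P(2) = -1 - 6/2 = -1 - 2*3/2 = -1 - 3 = -4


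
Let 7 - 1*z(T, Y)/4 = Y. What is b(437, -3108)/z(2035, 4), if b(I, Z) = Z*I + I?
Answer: -1357759/12 ≈ -1.1315e+5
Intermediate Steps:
z(T, Y) = 28 - 4*Y
b(I, Z) = I + I*Z (b(I, Z) = I*Z + I = I + I*Z)
b(437, -3108)/z(2035, 4) = (437*(1 - 3108))/(28 - 4*4) = (437*(-3107))/(28 - 16) = -1357759/12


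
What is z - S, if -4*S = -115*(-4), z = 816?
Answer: 931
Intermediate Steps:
S = -115 (S = -(-115)*(-4)/4 = -¼*460 = -115)
z - S = 816 - 1*(-115) = 816 + 115 = 931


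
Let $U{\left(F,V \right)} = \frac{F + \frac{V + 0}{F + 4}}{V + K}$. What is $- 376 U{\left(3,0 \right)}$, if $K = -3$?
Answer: $376$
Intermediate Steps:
$U{\left(F,V \right)} = \frac{F + \frac{V}{4 + F}}{-3 + V}$ ($U{\left(F,V \right)} = \frac{F + \frac{V + 0}{F + 4}}{V - 3} = \frac{F + \frac{V}{4 + F}}{-3 + V}$)
$- 376 U{\left(3,0 \right)} = - 376 \frac{0 + 3^{2} + 4 \cdot 3}{-12 - 9 + 4 \cdot 0 + 3 \cdot 0} = - 376 \frac{0 + 9 + 12}{-12 - 9 + 0 + 0} = - 376 \frac{1}{-21} \cdot 21 = - 376 \left(\left(- \frac{1}{21}\right) 21\right) = \left(-376\right) \left(-1\right) = 376$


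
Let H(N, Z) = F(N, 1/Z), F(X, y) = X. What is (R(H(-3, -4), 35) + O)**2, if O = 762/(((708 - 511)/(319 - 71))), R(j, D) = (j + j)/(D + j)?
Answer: 9138680150625/9935104 ≈ 9.1984e+5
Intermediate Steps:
H(N, Z) = N
R(j, D) = 2*j/(D + j) (R(j, D) = (2*j)/(D + j) = 2*j/(D + j))
O = 188976/197 (O = 762/((197/248)) = 762/((197*(1/248))) = 762/(197/248) = 762*(248/197) = 188976/197 ≈ 959.27)
(R(H(-3, -4), 35) + O)**2 = (2*(-3)/(35 - 3) + 188976/197)**2 = (2*(-3)/32 + 188976/197)**2 = (2*(-3)*(1/32) + 188976/197)**2 = (-3/16 + 188976/197)**2 = (3023025/3152)**2 = 9138680150625/9935104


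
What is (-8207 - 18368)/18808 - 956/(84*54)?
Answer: -17315581/10664136 ≈ -1.6237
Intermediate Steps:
(-8207 - 18368)/18808 - 956/(84*54) = -26575*1/18808 - 956/4536 = -26575/18808 - 956*1/4536 = -26575/18808 - 239/1134 = -17315581/10664136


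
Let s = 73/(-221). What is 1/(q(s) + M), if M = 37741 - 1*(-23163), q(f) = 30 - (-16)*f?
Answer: 221/13465246 ≈ 1.6413e-5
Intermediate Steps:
s = -73/221 (s = 73*(-1/221) = -73/221 ≈ -0.33032)
q(f) = 30 + 16*f
M = 60904 (M = 37741 + 23163 = 60904)
1/(q(s) + M) = 1/((30 + 16*(-73/221)) + 60904) = 1/((30 - 1168/221) + 60904) = 1/(5462/221 + 60904) = 1/(13465246/221) = 221/13465246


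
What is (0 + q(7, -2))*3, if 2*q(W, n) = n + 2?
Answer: 0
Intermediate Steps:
q(W, n) = 1 + n/2 (q(W, n) = (n + 2)/2 = (2 + n)/2 = 1 + n/2)
(0 + q(7, -2))*3 = (0 + (1 + (1/2)*(-2)))*3 = (0 + (1 - 1))*3 = (0 + 0)*3 = 0*3 = 0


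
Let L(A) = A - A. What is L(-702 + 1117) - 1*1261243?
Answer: -1261243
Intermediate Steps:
L(A) = 0
L(-702 + 1117) - 1*1261243 = 0 - 1*1261243 = 0 - 1261243 = -1261243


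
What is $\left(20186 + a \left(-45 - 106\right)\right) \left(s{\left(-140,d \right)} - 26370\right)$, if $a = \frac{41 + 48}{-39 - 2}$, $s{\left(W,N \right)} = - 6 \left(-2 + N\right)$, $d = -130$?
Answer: $- \frac{21512760570}{41} \approx -5.247 \cdot 10^{8}$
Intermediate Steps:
$s{\left(W,N \right)} = 12 - 6 N$
$a = - \frac{89}{41}$ ($a = \frac{89}{-41} = 89 \left(- \frac{1}{41}\right) = - \frac{89}{41} \approx -2.1707$)
$\left(20186 + a \left(-45 - 106\right)\right) \left(s{\left(-140,d \right)} - 26370\right) = \left(20186 - \frac{89 \left(-45 - 106\right)}{41}\right) \left(\left(12 - -780\right) - 26370\right) = \left(20186 - - \frac{13439}{41}\right) \left(\left(12 + 780\right) - 26370\right) = \left(20186 + \frac{13439}{41}\right) \left(792 - 26370\right) = \frac{841065}{41} \left(-25578\right) = - \frac{21512760570}{41}$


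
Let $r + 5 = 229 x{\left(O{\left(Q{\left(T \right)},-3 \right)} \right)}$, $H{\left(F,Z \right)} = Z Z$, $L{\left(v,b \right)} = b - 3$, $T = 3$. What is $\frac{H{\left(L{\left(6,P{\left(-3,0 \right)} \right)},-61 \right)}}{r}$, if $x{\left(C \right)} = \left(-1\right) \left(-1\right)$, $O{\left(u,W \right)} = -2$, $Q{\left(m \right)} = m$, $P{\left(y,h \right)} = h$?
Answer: $\frac{3721}{224} \approx 16.612$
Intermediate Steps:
$L{\left(v,b \right)} = -3 + b$
$H{\left(F,Z \right)} = Z^{2}$
$x{\left(C \right)} = 1$
$r = 224$ ($r = -5 + 229 \cdot 1 = -5 + 229 = 224$)
$\frac{H{\left(L{\left(6,P{\left(-3,0 \right)} \right)},-61 \right)}}{r} = \frac{\left(-61\right)^{2}}{224} = 3721 \cdot \frac{1}{224} = \frac{3721}{224}$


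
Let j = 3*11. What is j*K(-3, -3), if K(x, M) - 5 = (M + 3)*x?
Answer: 165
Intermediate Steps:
K(x, M) = 5 + x*(3 + M) (K(x, M) = 5 + (M + 3)*x = 5 + (3 + M)*x = 5 + x*(3 + M))
j = 33
j*K(-3, -3) = 33*(5 + 3*(-3) - 3*(-3)) = 33*(5 - 9 + 9) = 33*5 = 165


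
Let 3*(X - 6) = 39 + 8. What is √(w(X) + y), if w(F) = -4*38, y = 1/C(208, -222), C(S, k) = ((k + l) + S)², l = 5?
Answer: I*√12311/9 ≈ 12.328*I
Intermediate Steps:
X = 65/3 (X = 6 + (39 + 8)/3 = 6 + (⅓)*47 = 6 + 47/3 = 65/3 ≈ 21.667)
C(S, k) = (5 + S + k)² (C(S, k) = ((k + 5) + S)² = ((5 + k) + S)² = (5 + S + k)²)
y = 1/81 (y = 1/((5 + 208 - 222)²) = 1/((-9)²) = 1/81 ≈ 0.012346)
w(F) = -152
√(w(X) + y) = √(-152 + 1/81) = √(-12311/81) = I*√12311/9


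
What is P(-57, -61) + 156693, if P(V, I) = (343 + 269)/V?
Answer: 2976963/19 ≈ 1.5668e+5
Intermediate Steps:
P(V, I) = 612/V
P(-57, -61) + 156693 = 612/(-57) + 156693 = 612*(-1/57) + 156693 = -204/19 + 156693 = 2976963/19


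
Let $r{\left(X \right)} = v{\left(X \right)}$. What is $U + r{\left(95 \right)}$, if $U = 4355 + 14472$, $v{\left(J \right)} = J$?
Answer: $18922$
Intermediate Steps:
$r{\left(X \right)} = X$
$U = 18827$
$U + r{\left(95 \right)} = 18827 + 95 = 18922$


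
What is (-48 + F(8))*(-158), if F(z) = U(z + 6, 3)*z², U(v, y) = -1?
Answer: 17696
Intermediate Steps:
F(z) = -z²
(-48 + F(8))*(-158) = (-48 - 1*8²)*(-158) = (-48 - 1*64)*(-158) = (-48 - 64)*(-158) = -112*(-158) = 17696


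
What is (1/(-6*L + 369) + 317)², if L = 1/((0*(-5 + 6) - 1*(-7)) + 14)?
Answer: 669425057856/6661561 ≈ 1.0049e+5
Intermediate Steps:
L = 1/21 (L = 1/((0*1 + 7) + 14) = 1/((0 + 7) + 14) = 1/(7 + 14) = 1/21 ≈ 0.047619)
(1/(-6*L + 369) + 317)² = (1/(-6*1/21 + 369) + 317)² = (1/(-2/7 + 369) + 317)² = (1/(2581/7) + 317)² = (7/2581 + 317)² = (818184/2581)² = 669425057856/6661561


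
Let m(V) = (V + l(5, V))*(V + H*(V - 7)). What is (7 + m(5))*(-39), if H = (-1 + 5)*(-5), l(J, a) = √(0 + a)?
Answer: -9048 - 1755*√5 ≈ -12972.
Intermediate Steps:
l(J, a) = √a
H = -20 (H = 4*(-5) = -20)
m(V) = (140 - 19*V)*(V + √V) (m(V) = (V + √V)*(V - 20*(V - 7)) = (V + √V)*(V - 20*(-7 + V)) = (V + √V)*(V + (140 - 20*V)) = (V + √V)*(140 - 19*V) = (140 - 19*V)*(V + √V))
(7 + m(5))*(-39) = (7 + (-19*5² - 95*√5 + 140*5 + 140*√5))*(-39) = (7 + (-19*25 - 95*√5 + 700 + 140*√5))*(-39) = (7 + (-475 - 95*√5 + 700 + 140*√5))*(-39) = (7 + (225 + 45*√5))*(-39) = (232 + 45*√5)*(-39) = -9048 - 1755*√5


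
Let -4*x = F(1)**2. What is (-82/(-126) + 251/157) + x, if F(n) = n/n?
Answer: 79109/39564 ≈ 1.9995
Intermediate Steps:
F(n) = 1
x = -1/4 (x = -1/4*1**2 = -1/4*1 = -1/4 ≈ -0.25000)
(-82/(-126) + 251/157) + x = (-82/(-126) + 251/157) - 1/4 = (-82*(-1/126) + 251*(1/157)) - 1/4 = (41/63 + 251/157) - 1/4 = 22250/9891 - 1/4 = 79109/39564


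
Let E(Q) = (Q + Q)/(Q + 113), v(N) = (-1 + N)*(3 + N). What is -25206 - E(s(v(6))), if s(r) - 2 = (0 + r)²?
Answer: -26972447/1070 ≈ -25208.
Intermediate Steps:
s(r) = 2 + r² (s(r) = 2 + (0 + r)² = 2 + r²)
E(Q) = 2*Q/(113 + Q) (E(Q) = (2*Q)/(113 + Q) = 2*Q/(113 + Q))
-25206 - E(s(v(6))) = -25206 - 2*(2 + (-3 + 6² + 2*6)²)/(113 + (2 + (-3 + 6² + 2*6)²)) = -25206 - 2*(2 + (-3 + 36 + 12)²)/(113 + (2 + (-3 + 36 + 12)²)) = -25206 - 2*(2 + 45²)/(113 + (2 + 45²)) = -25206 - 2*(2 + 2025)/(113 + (2 + 2025)) = -25206 - 2*2027/(113 + 2027) = -25206 - 2*2027/2140 = -25206 - 1*2027/1070 = -25206 - 2027/1070 = -26972447/1070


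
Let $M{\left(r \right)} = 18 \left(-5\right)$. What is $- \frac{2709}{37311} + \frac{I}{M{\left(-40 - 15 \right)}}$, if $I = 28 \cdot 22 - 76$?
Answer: $- \frac{75525}{12437} \approx -6.0726$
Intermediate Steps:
$M{\left(r \right)} = -90$
$I = 540$ ($I = 616 - 76 = 540$)
$- \frac{2709}{37311} + \frac{I}{M{\left(-40 - 15 \right)}} = - \frac{2709}{37311} + \frac{540}{-90} = \left(-2709\right) \frac{1}{37311} + 540 \left(- \frac{1}{90}\right) = - \frac{903}{12437} - 6 = - \frac{75525}{12437}$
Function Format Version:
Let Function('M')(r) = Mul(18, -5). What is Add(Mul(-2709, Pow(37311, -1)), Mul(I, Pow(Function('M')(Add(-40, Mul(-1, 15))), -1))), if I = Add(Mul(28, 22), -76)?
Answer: Rational(-75525, 12437) ≈ -6.0726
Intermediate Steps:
Function('M')(r) = -90
I = 540 (I = Add(616, -76) = 540)
Add(Mul(-2709, Pow(37311, -1)), Mul(I, Pow(Function('M')(Add(-40, Mul(-1, 15))), -1))) = Add(Mul(-2709, Pow(37311, -1)), Mul(540, Pow(-90, -1))) = Add(Mul(-2709, Rational(1, 37311)), Mul(540, Rational(-1, 90))) = Add(Rational(-903, 12437), -6) = Rational(-75525, 12437)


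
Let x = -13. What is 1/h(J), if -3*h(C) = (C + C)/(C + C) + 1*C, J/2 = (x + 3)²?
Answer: -1/67 ≈ -0.014925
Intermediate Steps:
J = 200 (J = 2*(-13 + 3)² = 2*(-10)² = 2*100 = 200)
h(C) = -⅓ - C/3 (h(C) = -((C + C)/(C + C) + 1*C)/3 = -((2*C)/((2*C)) + C)/3 = -((2*C)*(1/(2*C)) + C)/3 = -(1 + C)/3 = -⅓ - C/3)
1/h(J) = 1/(-⅓ - ⅓*200) = 1/(-⅓ - 200/3) = 1/(-67) = -1/67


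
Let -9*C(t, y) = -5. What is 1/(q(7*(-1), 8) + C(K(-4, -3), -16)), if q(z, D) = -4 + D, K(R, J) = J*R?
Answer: 9/41 ≈ 0.21951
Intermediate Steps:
C(t, y) = 5/9 (C(t, y) = -⅑*(-5) = 5/9)
1/(q(7*(-1), 8) + C(K(-4, -3), -16)) = 1/((-4 + 8) + 5/9) = 1/(4 + 5/9) = 1/(41/9) = 9/41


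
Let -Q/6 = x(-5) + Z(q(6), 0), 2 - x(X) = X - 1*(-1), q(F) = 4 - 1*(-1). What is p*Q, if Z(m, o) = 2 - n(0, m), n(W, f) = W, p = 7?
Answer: -336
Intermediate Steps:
q(F) = 5 (q(F) = 4 + 1 = 5)
Z(m, o) = 2 (Z(m, o) = 2 - 1*0 = 2 + 0 = 2)
x(X) = 1 - X (x(X) = 2 - (X - 1*(-1)) = 2 - (X + 1) = 2 - (1 + X) = 2 + (-1 - X) = 1 - X)
Q = -48 (Q = -6*((1 - 1*(-5)) + 2) = -6*((1 + 5) + 2) = -6*(6 + 2) = -6*8 = -48)
p*Q = 7*(-48) = -336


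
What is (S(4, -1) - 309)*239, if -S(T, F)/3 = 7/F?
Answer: -68832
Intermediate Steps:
S(T, F) = -21/F
(S(4, -1) - 309)*239 = (-21/(-1) - 309)*239 = (-21*(-1) - 309)*239 = (21 - 309)*239 = -288*239 = -68832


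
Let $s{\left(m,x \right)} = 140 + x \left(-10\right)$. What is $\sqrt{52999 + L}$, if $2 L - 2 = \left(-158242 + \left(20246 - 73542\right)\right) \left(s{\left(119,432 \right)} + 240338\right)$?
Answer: $i \sqrt{24978142502} \approx 1.5804 \cdot 10^{5} i$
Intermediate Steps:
$s{\left(m,x \right)} = 140 - 10 x$
$L = -24978195501$ ($L = 1 + \frac{\left(-158242 + \left(20246 - 73542\right)\right) \left(\left(140 - 4320\right) + 240338\right)}{2} = 1 + \frac{\left(-158242 - 53296\right) \left(\left(140 - 4320\right) + 240338\right)}{2} = 1 + \frac{\left(-211538\right) \left(-4180 + 240338\right)}{2} = 1 + \frac{\left(-211538\right) 236158}{2} = 1 + \frac{1}{2} \left(-49956391004\right) = 1 - 24978195502 = -24978195501$)
$\sqrt{52999 + L} = \sqrt{52999 - 24978195501} = \sqrt{-24978142502} = i \sqrt{24978142502}$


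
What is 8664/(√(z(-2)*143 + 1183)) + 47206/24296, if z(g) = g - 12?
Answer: 23603/12148 - 2888*I*√91/91 ≈ 1.943 - 302.74*I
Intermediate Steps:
z(g) = -12 + g
8664/(√(z(-2)*143 + 1183)) + 47206/24296 = 8664/(√((-12 - 2)*143 + 1183)) + 47206/24296 = 8664/(√(-14*143 + 1183)) + 47206*(1/24296) = 8664/(√(-2002 + 1183)) + 23603/12148 = 8664/(√(-819)) + 23603/12148 = 8664/((3*I*√91)) + 23603/12148 = 8664*(-I*√91/273) + 23603/12148 = -2888*I*√91/91 + 23603/12148 = 23603/12148 - 2888*I*√91/91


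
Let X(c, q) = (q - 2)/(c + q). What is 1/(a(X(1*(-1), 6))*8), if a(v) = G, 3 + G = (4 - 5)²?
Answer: -1/16 ≈ -0.062500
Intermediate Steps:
G = -2 (G = -3 + (4 - 5)² = -3 + (-1)² = -3 + 1 = -2)
X(c, q) = (-2 + q)/(c + q)
a(v) = -2
1/(a(X(1*(-1), 6))*8) = 1/(-2*8) = 1/(-16) = -1/16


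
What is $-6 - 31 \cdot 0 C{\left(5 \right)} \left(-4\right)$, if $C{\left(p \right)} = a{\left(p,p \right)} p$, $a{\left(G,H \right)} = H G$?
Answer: $-6$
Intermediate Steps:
$a{\left(G,H \right)} = G H$
$C{\left(p \right)} = p^{3}$ ($C{\left(p \right)} = p p p = p^{2} p = p^{3}$)
$-6 - 31 \cdot 0 C{\left(5 \right)} \left(-4\right) = -6 - 31 \cdot 0 \cdot 5^{3} \left(-4\right) = -6 - 31 \cdot 0 \cdot 125 \left(-4\right) = -6 - 31 \cdot 0 \left(-4\right) = -6 - 0 = -6 + 0 = -6$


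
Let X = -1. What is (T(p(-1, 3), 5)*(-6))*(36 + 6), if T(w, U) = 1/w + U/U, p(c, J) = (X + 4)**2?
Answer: -280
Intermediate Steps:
p(c, J) = 9 (p(c, J) = (-1 + 4)**2 = 3**2 = 9)
T(w, U) = 1 + 1/w (T(w, U) = 1/w + 1 = 1 + 1/w)
(T(p(-1, 3), 5)*(-6))*(36 + 6) = (((1 + 9)/9)*(-6))*(36 + 6) = (((1/9)*10)*(-6))*42 = ((10/9)*(-6))*42 = -20/3*42 = -280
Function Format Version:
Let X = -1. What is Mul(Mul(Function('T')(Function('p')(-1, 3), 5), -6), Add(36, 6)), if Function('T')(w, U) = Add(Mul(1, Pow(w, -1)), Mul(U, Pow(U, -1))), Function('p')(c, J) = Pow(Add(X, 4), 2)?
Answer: -280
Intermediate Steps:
Function('p')(c, J) = 9 (Function('p')(c, J) = Pow(Add(-1, 4), 2) = Pow(3, 2) = 9)
Function('T')(w, U) = Add(1, Pow(w, -1)) (Function('T')(w, U) = Add(Pow(w, -1), 1) = Add(1, Pow(w, -1)))
Mul(Mul(Function('T')(Function('p')(-1, 3), 5), -6), Add(36, 6)) = Mul(Mul(Mul(Pow(9, -1), Add(1, 9)), -6), Add(36, 6)) = Mul(Mul(Mul(Rational(1, 9), 10), -6), 42) = Mul(Mul(Rational(10, 9), -6), 42) = Mul(Rational(-20, 3), 42) = -280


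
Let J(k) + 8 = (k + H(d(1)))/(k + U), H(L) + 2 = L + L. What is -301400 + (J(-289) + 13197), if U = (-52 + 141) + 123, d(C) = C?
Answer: -22191958/77 ≈ -2.8821e+5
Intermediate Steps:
U = 212 (U = 89 + 123 = 212)
H(L) = -2 + 2*L (H(L) = -2 + (L + L) = -2 + 2*L)
J(k) = -8 + k/(212 + k) (J(k) = -8 + (k + (-2 + 2*1))/(k + 212) = -8 + (k + (-2 + 2))/(212 + k) = -8 + (k + 0)/(212 + k) = -8 + k/(212 + k))
-301400 + (J(-289) + 13197) = -301400 + ((-1696 - 7*(-289))/(212 - 289) + 13197) = -301400 + ((-1696 + 2023)/(-77) + 13197) = -301400 + (-1/77*327 + 13197) = -301400 + (-327/77 + 13197) = -301400 + 1015842/77 = -22191958/77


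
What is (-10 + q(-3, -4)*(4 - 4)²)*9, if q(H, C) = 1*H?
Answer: -90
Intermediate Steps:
q(H, C) = H
(-10 + q(-3, -4)*(4 - 4)²)*9 = (-10 - 3*(4 - 4)²)*9 = (-10 - 3*0²)*9 = (-10 - 3*0)*9 = (-10 + 0)*9 = -10*9 = -90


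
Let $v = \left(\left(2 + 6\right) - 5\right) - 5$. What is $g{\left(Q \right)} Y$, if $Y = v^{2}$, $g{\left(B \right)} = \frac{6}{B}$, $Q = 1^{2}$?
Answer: $24$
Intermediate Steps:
$Q = 1$
$v = -2$ ($v = \left(8 - 5\right) - 5 = 3 - 5 = -2$)
$Y = 4$ ($Y = \left(-2\right)^{2} = 4$)
$g{\left(Q \right)} Y = \frac{6}{1} \cdot 4 = 6 \cdot 1 \cdot 4 = 6 \cdot 4 = 24$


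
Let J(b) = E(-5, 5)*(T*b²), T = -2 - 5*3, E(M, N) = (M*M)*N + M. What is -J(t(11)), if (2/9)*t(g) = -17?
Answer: 11938590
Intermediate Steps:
E(M, N) = M + N*M² (E(M, N) = M²*N + M = N*M² + M = M + N*M²)
T = -17 (T = -2 - 15 = -17)
t(g) = -153/2 (t(g) = (9/2)*(-17) = -153/2)
J(b) = -2040*b² (J(b) = (-5*(1 - 5*5))*(-17*b²) = (-5*(1 - 25))*(-17*b²) = (-5*(-24))*(-17*b²) = 120*(-17*b²) = -2040*b²)
-J(t(11)) = -(-2040)*(-153/2)² = -(-2040)*23409/4 = -1*(-11938590) = 11938590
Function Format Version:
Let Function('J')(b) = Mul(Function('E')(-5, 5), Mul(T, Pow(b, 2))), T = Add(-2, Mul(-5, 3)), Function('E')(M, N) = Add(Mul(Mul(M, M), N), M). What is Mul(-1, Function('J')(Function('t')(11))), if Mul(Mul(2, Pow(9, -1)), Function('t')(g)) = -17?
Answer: 11938590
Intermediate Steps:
Function('E')(M, N) = Add(M, Mul(N, Pow(M, 2))) (Function('E')(M, N) = Add(Mul(Pow(M, 2), N), M) = Add(Mul(N, Pow(M, 2)), M) = Add(M, Mul(N, Pow(M, 2))))
T = -17 (T = Add(-2, -15) = -17)
Function('t')(g) = Rational(-153, 2) (Function('t')(g) = Mul(Rational(9, 2), -17) = Rational(-153, 2))
Function('J')(b) = Mul(-2040, Pow(b, 2)) (Function('J')(b) = Mul(Mul(-5, Add(1, Mul(-5, 5))), Mul(-17, Pow(b, 2))) = Mul(Mul(-5, Add(1, -25)), Mul(-17, Pow(b, 2))) = Mul(Mul(-5, -24), Mul(-17, Pow(b, 2))) = Mul(120, Mul(-17, Pow(b, 2))) = Mul(-2040, Pow(b, 2)))
Mul(-1, Function('J')(Function('t')(11))) = Mul(-1, Mul(-2040, Pow(Rational(-153, 2), 2))) = Mul(-1, Mul(-2040, Rational(23409, 4))) = Mul(-1, -11938590) = 11938590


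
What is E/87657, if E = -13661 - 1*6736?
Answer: -6799/29219 ≈ -0.23269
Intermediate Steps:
E = -20397 (E = -13661 - 6736 = -20397)
E/87657 = -20397/87657 = -20397*1/87657 = -6799/29219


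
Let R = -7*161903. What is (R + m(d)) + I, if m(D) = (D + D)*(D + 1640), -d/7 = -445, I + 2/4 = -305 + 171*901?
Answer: 57288189/2 ≈ 2.8644e+7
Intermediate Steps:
I = 307531/2 (I = -1/2 + (-305 + 171*901) = -1/2 + (-305 + 154071) = -1/2 + 153766 = 307531/2 ≈ 1.5377e+5)
d = 3115 (d = -7*(-445) = 3115)
m(D) = 2*D*(1640 + D) (m(D) = (2*D)*(1640 + D) = 2*D*(1640 + D))
R = -1133321
(R + m(d)) + I = (-1133321 + 2*3115*(1640 + 3115)) + 307531/2 = (-1133321 + 2*3115*4755) + 307531/2 = (-1133321 + 29623650) + 307531/2 = 28490329 + 307531/2 = 57288189/2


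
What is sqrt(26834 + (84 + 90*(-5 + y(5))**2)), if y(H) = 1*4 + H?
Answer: sqrt(28358) ≈ 168.40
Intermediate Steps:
y(H) = 4 + H
sqrt(26834 + (84 + 90*(-5 + y(5))**2)) = sqrt(26834 + (84 + 90*(-5 + (4 + 5))**2)) = sqrt(26834 + (84 + 90*(-5 + 9)**2)) = sqrt(26834 + (84 + 90*4**2)) = sqrt(26834 + (84 + 90*16)) = sqrt(26834 + (84 + 1440)) = sqrt(26834 + 1524) = sqrt(28358)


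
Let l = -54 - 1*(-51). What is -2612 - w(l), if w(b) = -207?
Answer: -2405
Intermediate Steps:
l = -3 (l = -54 + 51 = -3)
-2612 - w(l) = -2612 - 1*(-207) = -2612 + 207 = -2405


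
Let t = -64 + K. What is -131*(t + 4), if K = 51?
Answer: 1179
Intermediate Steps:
t = -13 (t = -64 + 51 = -13)
-131*(t + 4) = -131*(-13 + 4) = -131*(-9) = 1179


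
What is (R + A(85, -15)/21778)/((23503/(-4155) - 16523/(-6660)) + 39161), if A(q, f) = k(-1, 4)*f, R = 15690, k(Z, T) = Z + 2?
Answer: 315184549900050/786611968879951 ≈ 0.40069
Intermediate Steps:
k(Z, T) = 2 + Z
A(q, f) = f (A(q, f) = (2 - 1)*f = 1*f = f)
(R + A(85, -15)/21778)/((23503/(-4155) - 16523/(-6660)) + 39161) = (15690 - 15/21778)/((23503/(-4155) - 16523/(-6660)) + 39161) = (15690 - 15*1/21778)/((23503*(-1/4155) - 16523*(-1/6660)) + 39161) = (15690 - 15/21778)/((-23503/4155 + 16523/6660) + 39161) = 341696805/(21778*(-5858461/1844820 + 39161)) = 341696805/(21778*(72239137559/1844820)) = (341696805/21778)*(1844820/72239137559) = 315184549900050/786611968879951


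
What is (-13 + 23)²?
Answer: 100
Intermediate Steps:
(-13 + 23)² = 10² = 100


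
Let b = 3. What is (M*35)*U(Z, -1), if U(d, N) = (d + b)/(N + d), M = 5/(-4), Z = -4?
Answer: -35/4 ≈ -8.7500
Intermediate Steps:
M = -5/4 (M = 5*(-¼) = -5/4 ≈ -1.2500)
U(d, N) = (3 + d)/(N + d) (U(d, N) = (d + 3)/(N + d) = (3 + d)/(N + d))
(M*35)*U(Z, -1) = (-5/4*35)*((3 - 4)/(-1 - 4)) = -175*(-1)/(4*(-5)) = -(-35)*(-1)/4 = -175/4*⅕ = -35/4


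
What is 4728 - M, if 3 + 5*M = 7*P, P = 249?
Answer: 4380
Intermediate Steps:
M = 348 (M = -3/5 + (7*249)/5 = -3/5 + (1/5)*1743 = -3/5 + 1743/5 = 348)
4728 - M = 4728 - 1*348 = 4728 - 348 = 4380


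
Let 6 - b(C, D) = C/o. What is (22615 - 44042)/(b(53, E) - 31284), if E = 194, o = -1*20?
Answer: 428540/625507 ≈ 0.68511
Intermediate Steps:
o = -20
b(C, D) = 6 + C/20 (b(C, D) = 6 - C/(-20) = 6 - C*(-1)/20 = 6 - (-1)*C/20 = 6 + C/20)
(22615 - 44042)/(b(53, E) - 31284) = (22615 - 44042)/((6 + (1/20)*53) - 31284) = -21427/((6 + 53/20) - 31284) = -21427/(173/20 - 31284) = -21427/(-625507/20) = -21427*(-20/625507) = 428540/625507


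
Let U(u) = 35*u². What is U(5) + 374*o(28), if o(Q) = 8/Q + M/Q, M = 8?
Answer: 7621/7 ≈ 1088.7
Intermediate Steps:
o(Q) = 16/Q (o(Q) = 8/Q + 8/Q = 16/Q)
U(5) + 374*o(28) = 35*5² + 374*(16/28) = 35*25 + 374*(16*(1/28)) = 875 + 374*(4/7) = 875 + 1496/7 = 7621/7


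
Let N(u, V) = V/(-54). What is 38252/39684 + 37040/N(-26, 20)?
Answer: -992169805/9921 ≈ -1.0001e+5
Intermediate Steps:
N(u, V) = -V/54 (N(u, V) = V*(-1/54) = -V/54)
38252/39684 + 37040/N(-26, 20) = 38252/39684 + 37040/((-1/54*20)) = 38252*(1/39684) + 37040/(-10/27) = 9563/9921 + 37040*(-27/10) = 9563/9921 - 100008 = -992169805/9921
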